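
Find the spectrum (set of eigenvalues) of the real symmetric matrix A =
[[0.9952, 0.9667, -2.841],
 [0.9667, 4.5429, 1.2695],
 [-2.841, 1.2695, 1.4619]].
sigma(A) ≈ {-2, 4, 5}

A is real symmetric, so its spectrum consists of real eigenvalues. Expanding the characteristic polynomial of the displayed matrix gives
  det(λ I - A) = p(λ) = λ^3 + (-7)λ^2 + (2)λ + (40).
Solving p(λ) = 0 yields eigenvalues ≈ -2, 4, 5. (A is shown rounded to 4 decimals, so these recover the underlying integer eigenvalues to within that precision.)
Verification: the trace of A = 7 equals the sum of eigenvalues 7, and det(A) ≈ -40.0008 matches the eigenvalue product -40.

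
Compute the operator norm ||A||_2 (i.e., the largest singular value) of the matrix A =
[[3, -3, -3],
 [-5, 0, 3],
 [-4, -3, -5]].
||A||_2 ≈ 7.6168 (= sqrt(largest eigenvalue of A^T A))

||A||_2 = sigma_max(A) = sqrt(lambda_max(A^T A)). Form the symmetric matrix M = A^T A =
[[50, 3, -4],
 [3, 18, 24],
 [-4, 24, 43]].
Its characteristic polynomial (trace, sum of principal 2x2 minors, determinant of M give the coefficients) is
  p(λ) = det(λ I - M) = λ^3 - 111λ^2 + 3223λ - 8649.
No integer candidate from the rational root theorem (±divisors of 8649) is a root, so the roots are irrational. The cubic discriminant is Δ = 430006784 > 0, so there are three distinct real roots. p(2) = -2639 and p(3) = 48 have opposite signs, so a root lies in (2, 3); Newton's method refines it to λ ≈ 2.9814. p(50) = 1 and p(51) = -336 have opposite signs, so a root lies in (50, 51); Newton's method refines it to λ ≈ 50.0027. p(58) = -7 and p(59) = 496 have opposite signs, so a root lies in (58, 59); Newton's method refines it to λ ≈ 58.0159. Check (Vieta): the three roots sum to 111, matching tr M = 111.
So the eigenvalues of A^T A are ≈ 2.9814, 50.0027, 58.0159 (all ≥ 0, as they must be for A^T A). The largest is λ_max ≈ 58.0159, hence ||A||_2 = sqrt(λ_max) ≈ 7.6168.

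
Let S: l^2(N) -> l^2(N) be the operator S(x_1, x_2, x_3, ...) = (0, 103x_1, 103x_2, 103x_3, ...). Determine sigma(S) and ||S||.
sigma(S) = closed disk {z in C : |z| ≤ 103}; ||S|| = 103

Note S = 103·U where U is the unit right shift (U x)_k = x_{k-1} (with x_0 := 0); so ||S|| = 103||U|| and sigma(S) = 103·sigma(U). ||S x||^2 = sum_{k≥1} |103x_k|^2 = 10609||x||^2, so ||S|| = 103 and sigma(S) ⊂ {|z| ≤ 103}. For any |lambda| < 103, the equation (S - lambda I) x = 0 forces x_1 = 0, then 103x_k = lambda x_{k+1} ⇒ x = 0, so S has no eigenvalues. But (S - lambda I) is not surjective for |lambda| < 103: solving (S - lambda I) x = e_1 would require x_n proportional to (lambda/103)^(-n), which is not in l^2. So every |lambda| < 103 lies in the residual spectrum. The boundary |lambda| = 103 is in the approximate point spectrum (the spectrum is closed). Hence sigma(S) is the closed disk of radius 103.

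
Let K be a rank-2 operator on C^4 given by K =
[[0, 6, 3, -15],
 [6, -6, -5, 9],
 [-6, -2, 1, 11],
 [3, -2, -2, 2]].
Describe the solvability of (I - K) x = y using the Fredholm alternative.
(I - K) is invertible (det(I - K) = 45 ≠ 0), so for every y in C^4 the equation (I - K) x = y has a unique solution.

K has rank 2 and factors as K = U V^T = u1 v1^T + u2 v2^T with u1 = (-3, 1, 3, 0), v1 = (-3, 0, 1, 3), u2 = (3, -3, -1, -1), v2 = (-3, 2, 2, -2) (multiplying out reproduces the displayed K). The nonzero eigenvalues of U V^T coincide with those of the 2 x 2 matrix G = V^T U = [[v1·u1, v1·u2], [v2·u1, v2·u2]] = [[12, -13], [17, -15]], and by the Sylvester determinant identity det(I_4 - U V^T) = det(I_2 - V^T U) = det([[-11, 13], [-17, 16]]) = (-11)(16) - (13)(-17) = 45. (Direct check: I - K =
[[1, -6, -3, 15],
 [-6, 7, 5, -9],
 [6, 2, 0, -11],
 [-3, 2, 2, -1]]
has determinant 45.) The finite-dimensional Fredholm alternative says: either (I - K) is invertible, or ker(I - K) ≠ {0} and then range(I - K) = ker((I - K)^*)^⊥, with dim ker(I - K) = dim ker((I - K)^*). Since det(I - K) ≠ 0, 1 is not an eigenvalue of K and ker(I - K) = {0}, so we are in the first case: for every y there is a unique x = (I - K)^(-1) y. (Explicitly, by the Woodbury identity, (I - U V^T)^(-1) = I + U (I_2 - G)^(-1) V^T.)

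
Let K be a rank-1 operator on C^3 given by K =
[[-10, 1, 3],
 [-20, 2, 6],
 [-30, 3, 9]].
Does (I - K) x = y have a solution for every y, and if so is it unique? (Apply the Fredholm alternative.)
(I - K) is singular (det(I - K) = 0, i.e. 1 ∈ sigma(K)). (I - K) x = y is solvable iff y ⊥ ker((I - K)^*) = span{(-10, 1, 3)}, i.e. iff -10y_1 + y_2 + 3y_3 = 0. When solvable, the solutions are x = y + c·(1, 2, 3), c arbitrary (ker(I - K) = span{(1, 2, 3)}, dimension 1).

K has rank 1, so it is an outer product K = u v^T: every row of K is a multiple of one row vector. Reading off the entries, u = (1, 2, 3) and v = (-10, 1, 3) (row i of K equals u_i·v^T). A rank-one matrix u v^T satisfies K u = u (v·u) and kills the (2)-dimensional subspace v^⊥, so its characteristic polynomial is lambda^2 (lambda - v·u) with v·u = tr K = 1. Hence the eigenvalues of I - K are 1 (multiplicity 2) and 1 - (1) = 0, so det(I - K) = 0. (Direct check: I - K =
[[11, -1, -3],
 [20, -1, -6],
 [30, -3, -8]]
has determinant 0.) So 1 is an eigenvalue of K and (I - K) is not invertible. The finite-dimensional Fredholm alternative says: either (I - K) is invertible, or ker(I - K) ≠ {0} and then range(I - K) = ker((I - K)^*)^⊥, with dim ker(I - K) = dim ker((I - K)^*). We are in the second case, so we need both kernels. Kernel of I - K: (I - K) u = u - u (v·u) = u - u = 0, so ker(I - K) = span{u} = span{(1, 2, 3)} (it is exactly 1-dimensional because rank(I - K) = 2). Kernel of the adjoint: K is real, so (I - K)^* = I - K^T = I - v u^T, and (I - v u^T) v = v - v (u·v) = 0; hence ker((I - K)^*) = span{v} = span{(-10, 1, 3)}. Therefore (I - K) x = y is solvable iff <y, v> = 0, i.e. iff -10y_1 + y_2 + 3y_3 = 0. When this holds, K y = u (v·y) = 0, so (I - K) y = y and x = y is a particular solution; the full solution set is the line x = y + c·u = y + c·(1, 2, 3), c ∈ C.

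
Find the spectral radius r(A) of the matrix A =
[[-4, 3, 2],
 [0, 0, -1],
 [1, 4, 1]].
r(A) ≈ 4.4233

The eigenvalues of A are the roots of its characteristic polynomial. With M = A (coefficients from the trace, the sum of principal 2x2 minors, and det A):
  p(λ) = det(λ I - M) = λ^3 + 3λ^2 - 2λ + 19.
No integer candidate from the rational root theorem (±divisors of 19) is a root, so the roots are irrational. The cubic discriminant is Δ = -13783 < 0, so there is one real root and a complex-conjugate pair. p(-5) = -21 and p(-4) = 11 have opposite signs, so a root lies in (-5, -4); Newton's method refines it to λ ≈ -4.4233. Dividing out (λ - (-4.4233)) leaves approximately λ^2 - 1.4233λ + 4.2955. For λ^2 - 1.4233λ + 4.2955 the discriminant is -15.1562. It is negative, so the remaining roots are the complex-conjugate pair λ ≈ 0.7116 ± 1.9465i. Their product equals the constant term, so |λ|^2 ≈ 4.2955 and |λ| ≈ 2.0726.
Thus the eigenvalues (to 4 decimals) are -4.4233 (modulus 4.4233); 0.7116 ± 1.9465i (modulus 2.0726). The spectral radius is the largest modulus: r(A) ≈ 4.4233. (Cross-check: r(A) ≤ ||A||_2 ≈ 5.921; equality holds whenever A is normal, though it can also hold for some non-normal A.)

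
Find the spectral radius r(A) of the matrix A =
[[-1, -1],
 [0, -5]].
r(A) = 5

The eigenvalues of A are the roots of its characteristic polynomial. With M = A (coefficients from the trace and determinant):
  p(λ) = det(λ I - M) = λ^2 + 6λ + 5.
For λ^2 + 6λ + 5 the discriminant is 16. It is a perfect square (4^2), so the roots are rational: λ = (-6 ± 4)/2 = -1, -5.
Thus the eigenvalues (to 4 decimals) are -1 (modulus 1); -5 (modulus 5). The spectral radius is the largest modulus: r(A) = 5. (Cross-check: r(A) ≤ ||A||_2 ≈ 5.1029; equality holds whenever A is normal, though it can also hold for some non-normal A.)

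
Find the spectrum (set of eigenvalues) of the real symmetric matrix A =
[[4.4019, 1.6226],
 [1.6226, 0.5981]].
sigma(A) ≈ {0, 5}

A is real symmetric, so its spectrum consists of real eigenvalues. Expanding the characteristic polynomial of the displayed matrix gives
  det(λ I - A) = p(λ) = λ^2 + (-5)λ + (0).
Solving p(λ) = 0 yields eigenvalues ≈ 0, 5. (A is shown rounded to 4 decimals, so these recover the underlying integer eigenvalues to within that precision.)
Verification: the trace of A = 5 equals the sum of eigenvalues 5, and det(A) ≈ -0.0001 matches the eigenvalue product 0.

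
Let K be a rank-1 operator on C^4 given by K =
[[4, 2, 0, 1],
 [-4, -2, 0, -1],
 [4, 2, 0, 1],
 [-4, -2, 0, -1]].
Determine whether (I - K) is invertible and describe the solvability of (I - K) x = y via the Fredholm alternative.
(I - K) is singular (det(I - K) = 0, i.e. 1 ∈ sigma(K)). (I - K) x = y is solvable iff y ⊥ ker((I - K)^*) = span{(4, 2, 0, 1)}, i.e. iff 4y_1 + 2y_2 + y_4 = 0. When solvable, the solutions are x = y + c·(1, -1, 1, -1), c arbitrary (ker(I - K) = span{(1, -1, 1, -1)}, dimension 1).

K has rank 1, so it is an outer product K = u v^T: every row of K is a multiple of one row vector. Reading off the entries, u = (1, -1, 1, -1) and v = (4, 2, 0, 1) (row i of K equals u_i·v^T). A rank-one matrix u v^T satisfies K u = u (v·u) and kills the (3)-dimensional subspace v^⊥, so its characteristic polynomial is lambda^3 (lambda - v·u) with v·u = tr K = 1. Hence the eigenvalues of I - K are 1 (multiplicity 3) and 1 - (1) = 0, so det(I - K) = 0. (Direct check: I - K =
[[-3, -2, 0, -1],
 [4, 3, 0, 1],
 [-4, -2, 1, -1],
 [4, 2, 0, 2]]
has determinant 0.) So 1 is an eigenvalue of K and (I - K) is not invertible. The finite-dimensional Fredholm alternative says: either (I - K) is invertible, or ker(I - K) ≠ {0} and then range(I - K) = ker((I - K)^*)^⊥, with dim ker(I - K) = dim ker((I - K)^*). We are in the second case, so we need both kernels. Kernel of I - K: (I - K) u = u - u (v·u) = u - u = 0, so ker(I - K) = span{u} = span{(1, -1, 1, -1)} (it is exactly 1-dimensional because rank(I - K) = 3). Kernel of the adjoint: K is real, so (I - K)^* = I - K^T = I - v u^T, and (I - v u^T) v = v - v (u·v) = 0; hence ker((I - K)^*) = span{v} = span{(4, 2, 0, 1)}. Therefore (I - K) x = y is solvable iff <y, v> = 0, i.e. iff 4y_1 + 2y_2 + y_4 = 0. When this holds, K y = u (v·y) = 0, so (I - K) y = y and x = y is a particular solution; the full solution set is the line x = y + c·u = y + c·(1, -1, 1, -1), c ∈ C.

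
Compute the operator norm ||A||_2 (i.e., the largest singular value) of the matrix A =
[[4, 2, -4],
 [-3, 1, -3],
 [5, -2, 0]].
||A||_2 ≈ 7.2068 (= sqrt(largest eigenvalue of A^T A))

||A||_2 = sigma_max(A) = sqrt(lambda_max(A^T A)). Form the symmetric matrix M = A^T A =
[[50, -5, -7],
 [-5, 9, -11],
 [-7, -11, 25]].
Its characteristic polynomial (trace, sum of principal 2x2 minors, determinant of M give the coefficients) is
  p(λ) = det(λ I - M) = λ^3 - 84λ^2 + 1730λ - 3364.
No integer candidate from the rational root theorem (±divisors of 3364) is a root, so the roots are irrational. The cubic discriminant is Δ = 925480624 > 0, so there are three distinct real roots. p(2) = -232 and p(3) = 1097 have opposite signs, so a root lies in (2, 3); Newton's method refines it to λ ≈ 2.1665. p(29) = 551 and p(30) = -64 have opposite signs, so a root lies in (29, 30); Newton's method refines it to λ ≈ 29.8952. p(51) = -967 and p(52) = 68 have opposite signs, so a root lies in (51, 52); Newton's method refines it to λ ≈ 51.9383. Check (Vieta): the three roots sum to 84, matching tr M = 84.
So the eigenvalues of A^T A are ≈ 2.1665, 29.8952, 51.9383 (all ≥ 0, as they must be for A^T A). The largest is λ_max ≈ 51.9383, hence ||A||_2 = sqrt(λ_max) ≈ 7.2068.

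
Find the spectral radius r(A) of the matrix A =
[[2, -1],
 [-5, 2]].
r(A) = (4 + sqrt(20))/2 ≈ 4.2361

The eigenvalues of A are the roots of its characteristic polynomial. With M = A (coefficients from the trace and determinant):
  p(λ) = det(λ I - M) = λ^2 - 4λ - 1.
For λ^2 - 4λ - 1 the discriminant is 20. It is nonnegative but not a perfect square, so the roots are real and irrational: λ = (4 ± sqrt(20))/2 ≈ 4.2361, -0.2361.
Thus the eigenvalues (to 4 decimals) are 4.2361 (modulus 4.2361); -0.2361 (modulus 0.2361). The spectral radius is the largest modulus: r(A) = (4 + sqrt(20))/2 ≈ 4.2361. (Cross-check: r(A) ≤ ||A||_2 ≈ 5.8284; equality holds whenever A is normal, though it can also hold for some non-normal A.)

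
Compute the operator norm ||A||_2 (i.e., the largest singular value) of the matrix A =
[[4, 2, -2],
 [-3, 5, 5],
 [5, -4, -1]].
||A||_2 ≈ 9.7965 (= sqrt(largest eigenvalue of A^T A))

||A||_2 = sigma_max(A) = sqrt(lambda_max(A^T A)). Form the symmetric matrix M = A^T A =
[[50, -27, -28],
 [-27, 45, 25],
 [-28, 25, 30]].
Its characteristic polynomial (trace, sum of principal 2x2 minors, determinant of M give the coefficients) is
  p(λ) = det(λ I - M) = λ^3 - 125λ^2 + 2962λ - 16900.
No integer candidate from the rational root theorem (±divisors of 16900) is a root, so the roots are irrational. The cubic discriminant is Δ = 6024627988 > 0, so there are three distinct real roots. p(8) = -692 and p(9) = 362 have opposite signs, so a root lies in (8, 9); Newton's method refines it to λ ≈ 8.6347. p(20) = 340 and p(21) = -562 have opposite signs, so a root lies in (20, 21); Newton's method refines it to λ ≈ 20.3938. p(95) = -6260 and p(96) = 188 have opposite signs, so a root lies in (95, 96); Newton's method refines it to λ ≈ 95.9715. Check (Vieta): the three roots sum to 125, matching tr M = 125.
So the eigenvalues of A^T A are ≈ 8.6347, 20.3938, 95.9715 (all ≥ 0, as they must be for A^T A). The largest is λ_max ≈ 95.9715, hence ||A||_2 = sqrt(λ_max) ≈ 9.7965.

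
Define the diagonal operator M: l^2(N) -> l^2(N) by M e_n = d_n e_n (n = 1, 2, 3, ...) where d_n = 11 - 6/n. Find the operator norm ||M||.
||M|| = 11

For a diagonal operator on l^2 with entries d_n, ||M|| = sup_n |d_n|. Here d_1 = 5, d_2 = 8, ..., and d_n = 11 - 6/n increases monotonically toward 11. All terms lie in [5, 11), so |d_n| = d_n and the supremum is the limit 11, which is not attained by any individual d_n. Hence ||M|| = 11.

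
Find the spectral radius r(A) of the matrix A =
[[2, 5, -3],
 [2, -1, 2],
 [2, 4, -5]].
r(A) ≈ 6.1835

The eigenvalues of A are the roots of its characteristic polynomial. With M = A (coefficients from the trace, the sum of principal 2x2 minors, and det A):
  p(λ) = det(λ I - M) = λ^3 + 4λ^2 - 19λ - 34.
No integer candidate from the rational root theorem (±divisors of 34) is a root, so the roots are irrational. The cubic discriminant is Δ = 57216 > 0, so there are three distinct real roots. p(-7) = -48 and p(-6) = 8 have opposite signs, so a root lies in (-7, -6); Newton's method refines it to λ ≈ -6.1835. p(-2) = 12 and p(-1) = -12 have opposite signs, so a root lies in (-2, -1); Newton's method refines it to λ ≈ -1.4948. p(3) = -28 and p(4) = 18 have opposite signs, so a root lies in (3, 4); Newton's method refines it to λ ≈ 3.6783. Check (Vieta): the three roots sum to -4, matching tr M = -4.
Thus the eigenvalues (to 4 decimals) are -6.1835 (modulus 6.1835); -1.4948 (modulus 1.4948); 3.6783 (modulus 3.6783). The spectral radius is the largest modulus: r(A) ≈ 6.1835. (Cross-check: r(A) ≤ ||A||_2 ≈ 9.091; equality holds whenever A is normal, though it can also hold for some non-normal A.)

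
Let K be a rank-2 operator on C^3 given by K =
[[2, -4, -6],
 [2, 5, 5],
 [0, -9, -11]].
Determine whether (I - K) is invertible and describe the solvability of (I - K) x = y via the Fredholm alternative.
(I - K) is invertible (det(I - K) = -9 ≠ 0), so for every y in C^3 the equation (I - K) x = y has a unique solution.

K has rank 2 and factors as K = U V^T = u1 v1^T + u2 v2^T with u1 = (0, 1, -1), v1 = (3, 3, 2), u2 = (2, -1, 3), v2 = (1, -2, -3) (multiplying out reproduces the displayed K). The nonzero eigenvalues of U V^T coincide with those of the 2 x 2 matrix G = V^T U = [[v1·u1, v1·u2], [v2·u1, v2·u2]] = [[1, 9], [1, -5]], and by the Sylvester determinant identity det(I_3 - U V^T) = det(I_2 - V^T U) = det([[0, -9], [-1, 6]]) = (0)(6) - (-9)(-1) = -9. (Direct check: I - K =
[[-1, 4, 6],
 [-2, -4, -5],
 [0, 9, 12]]
has determinant -9.) The finite-dimensional Fredholm alternative says: either (I - K) is invertible, or ker(I - K) ≠ {0} and then range(I - K) = ker((I - K)^*)^⊥, with dim ker(I - K) = dim ker((I - K)^*). Since det(I - K) ≠ 0, 1 is not an eigenvalue of K and ker(I - K) = {0}, so we are in the first case: for every y there is a unique x = (I - K)^(-1) y. (Explicitly, by the Woodbury identity, (I - U V^T)^(-1) = I + U (I_2 - G)^(-1) V^T.)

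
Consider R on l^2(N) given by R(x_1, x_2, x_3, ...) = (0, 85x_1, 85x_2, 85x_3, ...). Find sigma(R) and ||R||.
sigma(R) = closed disk {z in C : |z| ≤ 85}; ||R|| = 85

Note R = 85·U where U is the unit right shift (U x)_k = x_{k-1} (with x_0 := 0); so ||R|| = 85||U|| and sigma(R) = 85·sigma(U). ||R x||^2 = sum_{k≥1} |85x_k|^2 = 7225||x||^2, so ||R|| = 85 and sigma(R) ⊂ {|z| ≤ 85}. For any |lambda| < 85, the equation (R - lambda I) x = 0 forces x_1 = 0, then 85x_k = lambda x_{k+1} ⇒ x = 0, so R has no eigenvalues. But (R - lambda I) is not surjective for |lambda| < 85: solving (R - lambda I) x = e_1 would require x_n proportional to (lambda/85)^(-n), which is not in l^2. So every |lambda| < 85 lies in the residual spectrum. The boundary |lambda| = 85 is in the approximate point spectrum (the spectrum is closed). Hence sigma(R) is the closed disk of radius 85.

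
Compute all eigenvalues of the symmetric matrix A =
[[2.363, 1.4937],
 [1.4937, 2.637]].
sigma(A) ≈ {1, 4}

A is real symmetric, so its spectrum consists of real eigenvalues. Expanding the characteristic polynomial of the displayed matrix gives
  det(λ I - A) = p(λ) = λ^2 + (-5)λ + (4).
Solving p(λ) = 0 yields eigenvalues ≈ 1, 4. (A is shown rounded to 4 decimals, so these recover the underlying integer eigenvalues to within that precision.)
Verification: the trace of A = 5 equals the sum of eigenvalues 5, and det(A) ≈ 4.0001 matches the eigenvalue product 4.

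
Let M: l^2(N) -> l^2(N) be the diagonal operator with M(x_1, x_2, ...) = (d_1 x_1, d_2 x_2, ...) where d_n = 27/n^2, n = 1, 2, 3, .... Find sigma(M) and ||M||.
sigma(M) = {27/n^2 : n ≥ 1} ∪ {0}; ||M|| = 27

A bounded diagonal operator on l^2 with diagonal entries d_n has spectrum equal to the closure of {d_n : n ≥ 1}: every d_n is an eigenvalue (with eigenvector e_n), so {d_n} ⊂ sigma(M); the spectrum is closed, so its closure is too; and for lambda not in the closure, (M - lambda I) has bounded inverse (the diagonal entries 1/(d_n - lambda) are bounded). For our sequence d_n = 27/n^2, n = 1, 2, 3, ...:
  - {d_n} = {27/n^2 : n ≥ 1}; the only limit point is 0
  - closure = {27/n^2 : n ≥ 1} ∪ {0}
For the norm: a diagonal operator has ||M|| = sup_n |d_n|. Here d_n = 27/n^2 is positive and decreasing, so sup_n |d_n| = d_1 = 27. So ||M|| = 27.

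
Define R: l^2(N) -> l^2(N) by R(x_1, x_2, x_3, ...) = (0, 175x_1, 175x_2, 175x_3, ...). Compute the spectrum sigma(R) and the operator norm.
sigma(R) = closed disk {z in C : |z| ≤ 175}; ||R|| = 175

Note R = 175·U where U is the unit right shift (U x)_k = x_{k-1} (with x_0 := 0); so ||R|| = 175||U|| and sigma(R) = 175·sigma(U). ||R x||^2 = sum_{k≥1} |175x_k|^2 = 30625||x||^2, so ||R|| = 175 and sigma(R) ⊂ {|z| ≤ 175}. For any |lambda| < 175, the equation (R - lambda I) x = 0 forces x_1 = 0, then 175x_k = lambda x_{k+1} ⇒ x = 0, so R has no eigenvalues. But (R - lambda I) is not surjective for |lambda| < 175: solving (R - lambda I) x = e_1 would require x_n proportional to (lambda/175)^(-n), which is not in l^2. So every |lambda| < 175 lies in the residual spectrum. The boundary |lambda| = 175 is in the approximate point spectrum (the spectrum is closed). Hence sigma(R) is the closed disk of radius 175.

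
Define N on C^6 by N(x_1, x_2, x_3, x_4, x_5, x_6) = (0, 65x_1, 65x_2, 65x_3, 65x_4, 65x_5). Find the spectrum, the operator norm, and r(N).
sigma(N) = {0}; ||N|| = 65; r(N) = 0. (N is nilpotent with N^6 = 0.)

On C^6, N is a strictly lower-triangular matrix with 65 on the subdiagonal and zeros elsewhere, so its characteristic polynomial is lambda^6 and every eigenvalue is 0: sigma(N) = {0}. For the operator norm, N e_i = 65e_{i+1} for i = 1, ..., 5 and N e_6 = 0, so the singular values of N are 65 (with multiplicity 5) and 0; hence ||N|| = 65. The spectral radius r(N) = max|lambda| = 0. Note ||N|| > r(N) — characteristic of non-normal nilpotent operators. Indeed N^6 = 0.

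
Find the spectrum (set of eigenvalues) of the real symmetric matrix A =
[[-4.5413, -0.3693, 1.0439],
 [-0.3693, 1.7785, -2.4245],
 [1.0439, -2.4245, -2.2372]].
sigma(A) ≈ {-5, -3, 3}

A is real symmetric, so its spectrum consists of real eigenvalues. Expanding the characteristic polynomial of the displayed matrix gives
  det(λ I - A) = p(λ) = λ^3 + (5)λ^2 + (-9)λ + (-45).
Solving p(λ) = 0 yields eigenvalues ≈ -5, -3, 3. (A is shown rounded to 4 decimals, so these recover the underlying integer eigenvalues to within that precision.)
Verification: the trace of A = -5 equals the sum of eigenvalues -5, and det(A) ≈ 45.0003 matches the eigenvalue product 45.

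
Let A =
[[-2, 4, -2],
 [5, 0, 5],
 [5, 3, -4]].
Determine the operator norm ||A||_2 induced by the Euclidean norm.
||A||_2 ≈ 7.802 (= sqrt(largest eigenvalue of A^T A))

||A||_2 = sigma_max(A) = sqrt(lambda_max(A^T A)). Form the symmetric matrix M = A^T A =
[[54, 7, 9],
 [7, 25, -20],
 [9, -20, 45]].
Its characteristic polynomial (trace, sum of principal 2x2 minors, determinant of M give the coefficients) is
  p(λ) = det(λ I - M) = λ^3 - 124λ^2 + 4375λ - 32400.
No integer candidate from the rational root theorem (±divisors of 32400) is a root, so the roots are irrational. The cubic discriminant is Δ = 289322100 > 0, so there are three distinct real roots. p(10) = -50 and p(11) = 2052 have opposite signs, so a root lies in (10, 11); Newton's method refines it to λ ≈ 10.0228. p(53) = 36 and p(54) = -270 have opposite signs, so a root lies in (53, 54); Newton's method refines it to λ ≈ 53.1064. p(60) = -300 and p(61) = 52 have opposite signs, so a root lies in (60, 61); Newton's method refines it to λ ≈ 60.8708. Check (Vieta): the three roots sum to 124, matching tr M = 124.
So the eigenvalues of A^T A are ≈ 10.0228, 53.1064, 60.8708 (all ≥ 0, as they must be for A^T A). The largest is λ_max ≈ 60.8708, hence ||A||_2 = sqrt(λ_max) ≈ 7.802.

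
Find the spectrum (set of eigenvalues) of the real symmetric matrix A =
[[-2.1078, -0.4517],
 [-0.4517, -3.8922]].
sigma(A) ≈ {-4, -2}

A is real symmetric, so its spectrum consists of real eigenvalues. Expanding the characteristic polynomial of the displayed matrix gives
  det(λ I - A) = p(λ) = λ^2 + (6)λ + (8).
Solving p(λ) = 0 yields eigenvalues ≈ -4, -2. (A is shown rounded to 4 decimals, so these recover the underlying integer eigenvalues to within that precision.)
Verification: the trace of A = -6 equals the sum of eigenvalues -6, and det(A) ≈ 7.9999 matches the eigenvalue product 8.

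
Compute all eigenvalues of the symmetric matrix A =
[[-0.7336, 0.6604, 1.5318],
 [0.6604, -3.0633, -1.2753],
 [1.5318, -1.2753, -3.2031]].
sigma(A) ≈ {-5, -2, 0}

A is real symmetric, so its spectrum consists of real eigenvalues. Expanding the characteristic polynomial of the displayed matrix gives
  det(λ I - A) = p(λ) = λ^3 + (7)λ^2 + (10)λ + (0).
Solving p(λ) = 0 yields eigenvalues ≈ -5, -2, 0. (A is shown rounded to 4 decimals, so these recover the underlying integer eigenvalues to within that precision.)
Verification: the trace of A = -7 equals the sum of eigenvalues -7, and det(A) ≈ -0.0005 matches the eigenvalue product 0.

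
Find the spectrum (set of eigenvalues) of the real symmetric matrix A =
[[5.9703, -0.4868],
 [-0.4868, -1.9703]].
sigma(A) ≈ {-2, 6}

A is real symmetric, so its spectrum consists of real eigenvalues. Expanding the characteristic polynomial of the displayed matrix gives
  det(λ I - A) = p(λ) = λ^2 + (-4)λ + (-12).
Solving p(λ) = 0 yields eigenvalues ≈ -2, 6. (A is shown rounded to 4 decimals, so these recover the underlying integer eigenvalues to within that precision.)
Verification: the trace of A = 4 equals the sum of eigenvalues 4, and det(A) ≈ -12.0003 matches the eigenvalue product -12.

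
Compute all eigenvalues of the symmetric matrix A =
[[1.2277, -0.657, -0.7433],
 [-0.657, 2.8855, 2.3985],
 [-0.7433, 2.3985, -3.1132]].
sigma(A) ≈ {-4, 1, 4}

A is real symmetric, so its spectrum consists of real eigenvalues. Expanding the characteristic polynomial of the displayed matrix gives
  det(λ I - A) = p(λ) = λ^3 + (-1)λ^2 + (-16)λ + (16).
Solving p(λ) = 0 yields eigenvalues ≈ -4, 1, 4. (A is shown rounded to 4 decimals, so these recover the underlying integer eigenvalues to within that precision.)
Verification: the trace of A = 1 equals the sum of eigenvalues 1, and det(A) ≈ -15.9991 matches the eigenvalue product -16.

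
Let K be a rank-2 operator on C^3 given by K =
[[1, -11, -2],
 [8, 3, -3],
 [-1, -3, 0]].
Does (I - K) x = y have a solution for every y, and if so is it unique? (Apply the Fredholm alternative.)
(I - K) is invertible (det(I - K) = 77 ≠ 0), so for every y in C^3 the equation (I - K) x = y has a unique solution.

K has rank 2 and factors as K = U V^T = u1 v1^T + u2 v2^T with u1 = (2, 3, 0), v1 = (2, -1, -1), u2 = (3, -2, 1), v2 = (-1, -3, 0) (multiplying out reproduces the displayed K). The nonzero eigenvalues of U V^T coincide with those of the 2 x 2 matrix G = V^T U = [[v1·u1, v1·u2], [v2·u1, v2·u2]] = [[1, 7], [-11, 3]], and by the Sylvester determinant identity det(I_3 - U V^T) = det(I_2 - V^T U) = det([[0, -7], [11, -2]]) = (0)(-2) - (-7)(11) = 77. (Direct check: I - K =
[[0, 11, 2],
 [-8, -2, 3],
 [1, 3, 1]]
has determinant 77.) The finite-dimensional Fredholm alternative says: either (I - K) is invertible, or ker(I - K) ≠ {0} and then range(I - K) = ker((I - K)^*)^⊥, with dim ker(I - K) = dim ker((I - K)^*). Since det(I - K) ≠ 0, 1 is not an eigenvalue of K and ker(I - K) = {0}, so we are in the first case: for every y there is a unique x = (I - K)^(-1) y. (Explicitly, by the Woodbury identity, (I - U V^T)^(-1) = I + U (I_2 - G)^(-1) V^T.)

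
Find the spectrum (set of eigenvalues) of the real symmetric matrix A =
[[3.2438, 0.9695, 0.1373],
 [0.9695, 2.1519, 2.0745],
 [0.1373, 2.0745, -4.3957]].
sigma(A) ≈ {-5, 2, 4}

A is real symmetric, so its spectrum consists of real eigenvalues. Expanding the characteristic polynomial of the displayed matrix gives
  det(λ I - A) = p(λ) = λ^3 + (-1)λ^2 + (-22)λ + (40).
Solving p(λ) = 0 yields eigenvalues ≈ -5, 2, 4. (A is shown rounded to 4 decimals, so these recover the underlying integer eigenvalues to within that precision.)
Verification: the trace of A = 1 equals the sum of eigenvalues 1, and det(A) ≈ -39.9999 matches the eigenvalue product -40.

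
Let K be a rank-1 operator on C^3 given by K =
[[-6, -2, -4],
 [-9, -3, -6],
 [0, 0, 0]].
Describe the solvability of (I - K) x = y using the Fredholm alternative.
(I - K) is invertible (det(I - K) = 10 ≠ 0), so for every y in C^3 the equation (I - K) x = y has a unique solution.

K has rank 1, so it is an outer product K = u v^T: every row of K is a multiple of one row vector. Reading off the entries, u = (-2, -3, 0) and v = (3, 1, 2) (row i of K equals u_i·v^T). A rank-one matrix u v^T satisfies K u = u (v·u) and kills the (2)-dimensional subspace v^⊥, so its characteristic polynomial is lambda^2 (lambda - v·u) with v·u = tr K = -9. Hence the eigenvalues of I - K are 1 (multiplicity 2) and 1 - (-9) = 10, so det(I - K) = 10. (Direct check: I - K =
[[7, 2, 4],
 [9, 4, 6],
 [0, 0, 1]]
has determinant 10.) The finite-dimensional Fredholm alternative says: either (I - K) is invertible, or ker(I - K) ≠ {0} and then range(I - K) = ker((I - K)^*)^⊥, with dim ker(I - K) = dim ker((I - K)^*). Since det(I - K) ≠ 0, 1 is not an eigenvalue of K and ker(I - K) = {0}, so we are in the first case: for every y there is a unique x = (I - K)^(-1) y. Explicitly, by the Sherman–Morrison formula, (I - u v^T)^(-1) = I + u v^T/(1 - v·u), i.e. (I - K)^(-1) = I + K/(10).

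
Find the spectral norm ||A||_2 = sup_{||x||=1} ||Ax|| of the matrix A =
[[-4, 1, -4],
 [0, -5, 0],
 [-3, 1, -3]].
||A||_2 = sqrt((77 + sqrt(921))/2) ≈ 7.3263 (= sqrt(largest eigenvalue of A^T A))

||A||_2 = sigma_max(A) = sqrt(lambda_max(A^T A)). Form the symmetric matrix M = A^T A =
[[25, -7, 25],
 [-7, 27, -7],
 [25, -7, 25]].
Its characteristic polynomial (trace, sum of principal 2x2 minors, determinant of M give the coefficients) is
  p(λ) = det(λ I - M) = λ^3 - 77λ^2 + 1252λ.
The constant term is 0, so λ = 0 is a root. Dividing out λ leaves p(λ) = λ(λ^2 - 77λ + 1252). For λ^2 - 77λ + 1252 the discriminant is 921. It is nonnegative but not a perfect square, so the roots are real and irrational: λ = (77 ± sqrt(921))/2 ≈ 53.674, 23.326.
So the eigenvalues of A^T A are ≈ 0, 23.326, 53.674 (all ≥ 0, as they must be for A^T A). The largest is λ_max = (77 + sqrt(921))/2 ≈ 53.674, hence ||A||_2 = sqrt(λ_max) = sqrt((77 + sqrt(921))/2) ≈ 7.3263.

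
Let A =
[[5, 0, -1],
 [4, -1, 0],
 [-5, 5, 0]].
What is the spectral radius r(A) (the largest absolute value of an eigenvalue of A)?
r(A) ≈ 5.3457

The eigenvalues of A are the roots of its characteristic polynomial. With M = A (coefficients from the trace, the sum of principal 2x2 minors, and det A):
  p(λ) = det(λ I - M) = λ^3 - 4λ^2 - 10λ + 15.
No integer candidate from the rational root theorem (±divisors of 15) is a root, so the roots are irrational. The cubic discriminant is Δ = 14165 > 0, so there are three distinct real roots. p(-3) = -18 and p(-2) = 11 have opposite signs, so a root lies in (-3, -2); Newton's method refines it to λ ≈ -2.4781. p(1) = 2 and p(2) = -13 have opposite signs, so a root lies in (1, 2); Newton's method refines it to λ ≈ 1.1323. p(5) = -10 and p(6) = 27 have opposite signs, so a root lies in (5, 6); Newton's method refines it to λ ≈ 5.3457. Check (Vieta): the three roots sum to 4, matching tr M = 4.
Thus the eigenvalues (to 4 decimals) are -2.4781 (modulus 2.4781); 1.1323 (modulus 1.1323); 5.3457 (modulus 5.3457). The spectral radius is the largest modulus: r(A) ≈ 5.3457. (Cross-check: r(A) ≤ ||A||_2 ≈ 9.0262; equality holds whenever A is normal, though it can also hold for some non-normal A.)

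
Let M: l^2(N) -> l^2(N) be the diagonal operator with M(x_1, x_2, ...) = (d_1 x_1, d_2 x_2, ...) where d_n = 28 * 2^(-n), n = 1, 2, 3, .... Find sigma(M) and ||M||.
sigma(M) = {28 * 2^(-n) : n ≥ 1} ∪ {0}; ||M|| = 14

A bounded diagonal operator on l^2 with diagonal entries d_n has spectrum equal to the closure of {d_n : n ≥ 1}: every d_n is an eigenvalue (with eigenvector e_n), so {d_n} ⊂ sigma(M); the spectrum is closed, so its closure is too; and for lambda not in the closure, (M - lambda I) has bounded inverse (the diagonal entries 1/(d_n - lambda) are bounded). For our sequence d_n = 28 * 2^(-n), n = 1, 2, 3, ...:
  - {d_n} = {28 * 2^(-n) : n ≥ 1}; the only limit point is 0
  - closure = {28 * 2^(-n) : n ≥ 1} ∪ {0}
For the norm: a diagonal operator has ||M|| = sup_n |d_n|. Here d_n = 28 * 2^(-n) is positive and decreasing, so sup_n |d_n| = d_1 = 28/2 = 14. So ||M|| = 14.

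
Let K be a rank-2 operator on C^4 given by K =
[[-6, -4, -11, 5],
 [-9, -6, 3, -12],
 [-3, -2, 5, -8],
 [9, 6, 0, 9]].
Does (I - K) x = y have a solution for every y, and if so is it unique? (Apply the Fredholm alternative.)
(I - K) is invertible (det(I - K) = -124 ≠ 0), so for every y in C^4 the equation (I - K) x = y has a unique solution.

K has rank 2 and factors as K = U V^T = u1 v1^T + u2 v2^T with u1 = (-2, -3, -1, 3), v1 = (3, 2, 1, 2), u2 = (3, -2, -2, 1), v2 = (0, 0, -3, 3) (multiplying out reproduces the displayed K). The nonzero eigenvalues of U V^T coincide with those of the 2 x 2 matrix G = V^T U = [[v1·u1, v1·u2], [v2·u1, v2·u2]] = [[-7, 5], [12, 9]], and by the Sylvester determinant identity det(I_4 - U V^T) = det(I_2 - V^T U) = det([[8, -5], [-12, -8]]) = (8)(-8) - (-5)(-12) = -124. (Direct check: I - K =
[[7, 4, 11, -5],
 [9, 7, -3, 12],
 [3, 2, -4, 8],
 [-9, -6, 0, -8]]
has determinant -124.) The finite-dimensional Fredholm alternative says: either (I - K) is invertible, or ker(I - K) ≠ {0} and then range(I - K) = ker((I - K)^*)^⊥, with dim ker(I - K) = dim ker((I - K)^*). Since det(I - K) ≠ 0, 1 is not an eigenvalue of K and ker(I - K) = {0}, so we are in the first case: for every y there is a unique x = (I - K)^(-1) y. (Explicitly, by the Woodbury identity, (I - U V^T)^(-1) = I + U (I_2 - G)^(-1) V^T.)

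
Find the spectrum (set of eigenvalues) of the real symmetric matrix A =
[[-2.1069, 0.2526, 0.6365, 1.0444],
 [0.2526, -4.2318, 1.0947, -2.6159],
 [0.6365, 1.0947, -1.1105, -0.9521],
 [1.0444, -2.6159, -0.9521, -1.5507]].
sigma(A) ≈ {-6, -3, -1, 1}

A is real symmetric, so its spectrum consists of real eigenvalues. Expanding the characteristic polynomial of the displayed matrix gives
  det(λ I - A) = p(λ) = λ^4 + (9)λ^3 + (17)λ^2 + (-9.0014)λ + (-18).
Solving p(λ) = 0 yields eigenvalues ≈ -6, -3, -1, 1. (A is shown rounded to 4 decimals, so these recover the underlying integer eigenvalues to within that precision.)
Verification: the trace of A = -9 equals the sum of eigenvalues -9, and det(A) ≈ -18.0002 matches the eigenvalue product -18.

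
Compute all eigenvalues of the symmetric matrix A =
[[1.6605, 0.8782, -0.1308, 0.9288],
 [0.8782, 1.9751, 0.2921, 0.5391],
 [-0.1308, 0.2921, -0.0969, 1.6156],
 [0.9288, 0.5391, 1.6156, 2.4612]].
sigma(A) ≈ {-1, 1, 2, 4}

A is real symmetric, so its spectrum consists of real eigenvalues. Expanding the characteristic polynomial of the displayed matrix gives
  det(λ I - A) = p(λ) = λ^4 + (-6)λ^3 + (7)λ^2 + (6)λ + (-8).
Solving p(λ) = 0 yields eigenvalues ≈ -1, 1, 2, 4. (A is shown rounded to 4 decimals, so these recover the underlying integer eigenvalues to within that precision.)
Verification: the trace of A = 6 equals the sum of eigenvalues 6, and det(A) ≈ -7.9993 matches the eigenvalue product -8.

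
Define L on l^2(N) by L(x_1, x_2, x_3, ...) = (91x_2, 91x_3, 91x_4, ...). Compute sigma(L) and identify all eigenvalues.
sigma(L) = closed disk {z in C : |z| ≤ 91}; sigma_p(L) = open disk {z in C : |z| < 91}

Note L = 91·V where V is the unit left shift (V x)_k = x_{k+1}; so sigma(L) = 91·sigma(V) and ||L|| = 91||V||. ||L x||^2 = 8281sum_{k≥2} |x_k|^2 ≤ 8281||x||^2, with equality on {x : x_1 = 0}, so ||L|| = 91. For any lambda with |lambda| < 91, set r = lambda/91 (|r| < 1); the vector x = (1, r, r^2, ...) is in l^2 and satisfies L x = 91(r, r^2, ...) = lambda x, so lambda is an eigenvalue. On the boundary |lambda| = 91 the geometric series diverges, so no l^2 eigenvector exists, but these lambda lie in the approximate point spectrum. Hence sigma(L) is the closed disk of radius 91 and sigma_p(L) is the open disk.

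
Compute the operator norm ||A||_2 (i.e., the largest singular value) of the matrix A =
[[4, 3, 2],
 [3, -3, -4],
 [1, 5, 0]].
||A||_2 ≈ 7.3373 (= sqrt(largest eigenvalue of A^T A))

||A||_2 = sigma_max(A) = sqrt(lambda_max(A^T A)). Form the symmetric matrix M = A^T A =
[[26, 8, -4],
 [8, 43, 18],
 [-4, 18, 20]].
Its characteristic polynomial (trace, sum of principal 2x2 minors, determinant of M give the coefficients) is
  p(λ) = det(λ I - M) = λ^3 - 89λ^2 + 2094λ - 10816.
No integer candidate from the rational root theorem (±divisors of 10816) is a root, so the roots are irrational. The cubic discriminant is Δ = 629726500 > 0, so there are three distinct real roots. p(7) = -176 and p(8) = 752 have opposite signs, so a root lies in (7, 8); Newton's method refines it to λ ≈ 7.1791. p(27) = 524 and p(28) = -8 have opposite signs, so a root lies in (27, 28); Newton's method refines it to λ ≈ 27.9851. p(53) = -958 and p(54) = 200 have opposite signs, so a root lies in (53, 54); Newton's method refines it to λ ≈ 53.8358. Check (Vieta): the three roots sum to 89, matching tr M = 89.
So the eigenvalues of A^T A are ≈ 7.1791, 27.9851, 53.8358 (all ≥ 0, as they must be for A^T A). The largest is λ_max ≈ 53.8358, hence ||A||_2 = sqrt(λ_max) ≈ 7.3373.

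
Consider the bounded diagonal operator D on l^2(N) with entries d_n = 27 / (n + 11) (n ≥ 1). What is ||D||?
||D|| = 9/4 (attained at n = 1)

For D diagonal, ||D|| = sup_n |d_n| = sup_n 27/(n + 11). This is positive and strictly decreasing in n, so the supremum is attained at n = 1: d_1 = 27/(1 + 11) = 9/4. Hence ||D|| = 9/4.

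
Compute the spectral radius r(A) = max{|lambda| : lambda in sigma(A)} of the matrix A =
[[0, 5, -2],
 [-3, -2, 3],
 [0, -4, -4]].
r(A) ≈ 5.104

The eigenvalues of A are the roots of its characteristic polynomial. With M = A (coefficients from the trace, the sum of principal 2x2 minors, and det A):
  p(λ) = det(λ I - M) = λ^3 + 6λ^2 + 35λ + 84.
No integer candidate from the rational root theorem (±divisors of 84) is a root, so the roots are irrational. The cubic discriminant is Δ = -72968 < 0, so there is one real root and a complex-conjugate pair. p(-4) = -24 and p(-3) = 6 have opposite signs, so a root lies in (-4, -3); Newton's method refines it to λ ≈ -3.2245. Dividing out (λ - (-3.2245)) leaves approximately λ^2 + 2.7755λ + 26.0504. For λ^2 + 2.7755λ + 26.0504 the discriminant is -96.4983. It is negative, so the remaining roots are the complex-conjugate pair λ ≈ -1.3877 ± 4.9117i. Their product equals the constant term, so |λ|^2 ≈ 26.0504 and |λ| ≈ 5.104.
Thus the eigenvalues (to 4 decimals) are -3.2245 (modulus 3.2245); -1.3877 ± 4.9117i (modulus 5.104). The spectral radius is the largest modulus: r(A) ≈ 5.104. (Cross-check: r(A) ≤ ||A||_2 ≈ 6.7906; equality holds whenever A is normal, though it can also hold for some non-normal A.)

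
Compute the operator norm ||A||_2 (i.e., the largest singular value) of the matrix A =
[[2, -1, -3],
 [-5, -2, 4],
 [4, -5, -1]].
||A||_2 ≈ 8.3304 (= sqrt(largest eigenvalue of A^T A))

||A||_2 = sigma_max(A) = sqrt(lambda_max(A^T A)). Form the symmetric matrix M = A^T A =
[[45, -12, -30],
 [-12, 30, 0],
 [-30, 0, 26]].
Its characteristic polynomial (trace, sum of principal 2x2 minors, determinant of M give the coefficients) is
  p(λ) = det(λ I - M) = λ^3 - 101λ^2 + 2256λ - 4356.
No integer candidate from the rational root theorem (±divisors of 4356) is a root, so the roots are irrational. The cubic discriminant is Δ = 5391834624 > 0, so there are three distinct real roots. p(2) = -240 and p(3) = 1530 have opposite signs, so a root lies in (2, 3); Newton's method refines it to λ ≈ 2.1296. p(29) = 516 and p(30) = -576 have opposite signs, so a root lies in (29, 30); Newton's method refines it to λ ≈ 29.4754. p(69) = -1044 and p(70) = 1664 have opposite signs, so a root lies in (69, 70); Newton's method refines it to λ ≈ 69.395. Check (Vieta): the three roots sum to 101, matching tr M = 101.
So the eigenvalues of A^T A are ≈ 2.1296, 29.4754, 69.395 (all ≥ 0, as they must be for A^T A). The largest is λ_max ≈ 69.395, hence ||A||_2 = sqrt(λ_max) ≈ 8.3304.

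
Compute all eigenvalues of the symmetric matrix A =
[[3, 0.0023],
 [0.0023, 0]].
sigma(A) ≈ {0, 3}

A is real symmetric, so its spectrum consists of real eigenvalues. Expanding the characteristic polynomial of the displayed matrix gives
  det(λ I - A) = p(λ) = λ^2 + (-3)λ + (0).
Solving p(λ) = 0 yields eigenvalues ≈ 0, 3. (A is shown rounded to 4 decimals, so these recover the underlying integer eigenvalues to within that precision.)
Verification: the trace of A = 3 equals the sum of eigenvalues 3, and det(A) ≈ -0.0000 matches the eigenvalue product 0.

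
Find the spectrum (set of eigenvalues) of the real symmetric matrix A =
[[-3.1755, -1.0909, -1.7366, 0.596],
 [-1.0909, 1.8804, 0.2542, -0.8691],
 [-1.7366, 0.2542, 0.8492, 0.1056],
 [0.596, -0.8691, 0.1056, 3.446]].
sigma(A) ≈ {-4, 1, 2, 4}

A is real symmetric, so its spectrum consists of real eigenvalues. Expanding the characteristic polynomial of the displayed matrix gives
  det(λ I - A) = p(λ) = λ^4 + (-3)λ^3 + (-14)λ^2 + (48)λ + (-32).
Solving p(λ) = 0 yields eigenvalues ≈ -4, 1, 2, 4. (A is shown rounded to 4 decimals, so these recover the underlying integer eigenvalues to within that precision.)
Verification: the trace of A = 3 equals the sum of eigenvalues 3, and det(A) ≈ -31.9996 matches the eigenvalue product -32.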